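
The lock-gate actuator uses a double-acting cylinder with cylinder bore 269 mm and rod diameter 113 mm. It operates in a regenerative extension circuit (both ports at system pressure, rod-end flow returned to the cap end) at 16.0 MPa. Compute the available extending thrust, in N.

F ≈ 1.60e5 N

With equal pressure on both faces, forces on the annular region cancel; the net push is pressure × rod cross-section.
Rod cross-section A_rod = π/4 × (113 mm)² = 10030 mm^2
F = P × A_rod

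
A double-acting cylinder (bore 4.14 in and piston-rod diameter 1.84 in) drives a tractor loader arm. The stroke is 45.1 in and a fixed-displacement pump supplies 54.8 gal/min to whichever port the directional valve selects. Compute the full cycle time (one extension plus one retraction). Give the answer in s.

Cap-side area A_cap = π/4 × (4.14 in)² = 13.46 in^2
Rod-side annular area A_ann = π/4 × (4.14² − 1.84²) = 10.80 in^2
t_ext = A_cap·L/Q = 2.878 s
t_ret = A_ann·L/Q = 2.309 s
t_cycle = t_ext + t_ret

t ≈ 5.19 s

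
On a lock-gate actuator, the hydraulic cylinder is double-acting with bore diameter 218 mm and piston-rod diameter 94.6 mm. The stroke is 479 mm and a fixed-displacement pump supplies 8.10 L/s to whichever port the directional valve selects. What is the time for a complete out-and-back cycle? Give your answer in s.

t ≈ 4.00 s

Cap-side area A_cap = π/4 × (218 mm)² = 37330 mm^2
Rod-side annular area A_ann = π/4 × (218² − 94.6²) = 30300 mm^2
t_ext = A_cap·L/Q = 2.207 s
t_ret = A_ann·L/Q = 1.792 s
t_cycle = t_ext + t_ret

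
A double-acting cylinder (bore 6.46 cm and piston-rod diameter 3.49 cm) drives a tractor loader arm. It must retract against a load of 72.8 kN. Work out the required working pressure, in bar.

P ≈ 314 bar

Rod-side annular area A_ann = π/4 × (6.46² − 3.49²) = 23.21 cm^2
Retraction: pressure acts on the annular area.
P = F / A = 72.8 kN / A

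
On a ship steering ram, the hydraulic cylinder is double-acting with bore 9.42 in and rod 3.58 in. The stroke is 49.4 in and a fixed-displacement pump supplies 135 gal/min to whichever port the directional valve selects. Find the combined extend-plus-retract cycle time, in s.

Cap-side area A_cap = π/4 × (9.42 in)² = 69.69 in^2
Rod-side annular area A_ann = π/4 × (9.42² − 3.58²) = 59.63 in^2
t_ext = A_cap·L/Q = 6.624 s
t_ret = A_ann·L/Q = 5.667 s
t_cycle = t_ext + t_ret

t ≈ 12.3 s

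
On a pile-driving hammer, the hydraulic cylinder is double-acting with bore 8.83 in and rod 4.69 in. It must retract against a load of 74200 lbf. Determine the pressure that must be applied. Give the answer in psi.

P ≈ 1690 psi

Rod-side annular area A_ann = π/4 × (8.83² − 4.69²) = 43.96 in^2
Retraction: pressure acts on the annular area.
P = F / A = 74200 lbf / A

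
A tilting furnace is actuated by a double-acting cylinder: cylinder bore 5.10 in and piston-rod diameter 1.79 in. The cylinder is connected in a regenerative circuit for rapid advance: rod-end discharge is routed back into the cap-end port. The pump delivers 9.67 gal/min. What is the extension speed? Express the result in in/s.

v ≈ 14.8 in/s

In regeneration the rod-end outflow joins the pump flow into the cap end, so the net volume the pump must supply per unit advance equals the rod cross-section area.
Rod cross-section A_rod = π/4 × (1.79 in)² = 2.516 in^2
v = Q_pump / A_rod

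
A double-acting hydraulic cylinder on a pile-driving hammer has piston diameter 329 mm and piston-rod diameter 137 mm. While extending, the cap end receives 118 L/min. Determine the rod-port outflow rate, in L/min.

Cap-side area A_cap = π/4 × (329 mm)² = 85010 mm^2
Rod-side annular area A_ann = π/4 × (329² − 137²) = 70270 mm^2
Piston speed v = Q_in/A_cap; rod-end outflow Q_out = v × A_ann = Q_in × A_ann/A_cap.

Q_out ≈ 97.5 L/min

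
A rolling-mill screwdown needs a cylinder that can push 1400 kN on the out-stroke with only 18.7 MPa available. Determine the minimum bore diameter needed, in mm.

D ≈ 309 mm

Extension force acts on the full piston face: F = P × (π/4)D².
D = √(4F / (πP)) = √(4 × 1400 kN / (π × 18.7 MPa))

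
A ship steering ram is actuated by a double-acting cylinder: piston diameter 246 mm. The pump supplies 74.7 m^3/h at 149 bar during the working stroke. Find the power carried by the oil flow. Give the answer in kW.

Hydraulic power = P × Q

W ≈ 309 kW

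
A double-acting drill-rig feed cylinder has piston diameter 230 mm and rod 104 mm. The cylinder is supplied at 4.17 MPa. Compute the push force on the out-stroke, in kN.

F ≈ 173 kN

Cap-side area A_cap = π/4 × (230 mm)² = 41550 mm^2
F = P × A_cap = 4.17 MPa × A_cap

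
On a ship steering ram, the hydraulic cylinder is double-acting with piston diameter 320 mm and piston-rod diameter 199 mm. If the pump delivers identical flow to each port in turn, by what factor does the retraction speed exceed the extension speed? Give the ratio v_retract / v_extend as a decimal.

v_ret/v_ext ≈ 1.63

Cap-side area A_cap = π/4 × (320 mm)² = 80420 mm^2
Rod-side annular area A_ann = π/4 × (320² − 199²) = 49320 mm^2
For equal Q, v ∝ 1/A, so v_ret/v_ext = A_cap/A_ann.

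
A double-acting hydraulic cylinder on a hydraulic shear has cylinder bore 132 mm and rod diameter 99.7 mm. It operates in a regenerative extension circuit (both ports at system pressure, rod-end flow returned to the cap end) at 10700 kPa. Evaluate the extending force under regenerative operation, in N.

With equal pressure on both faces, forces on the annular region cancel; the net push is pressure × rod cross-section.
Rod cross-section A_rod = π/4 × (99.7 mm)² = 7807 mm^2
F = P × A_rod

F ≈ 83500 N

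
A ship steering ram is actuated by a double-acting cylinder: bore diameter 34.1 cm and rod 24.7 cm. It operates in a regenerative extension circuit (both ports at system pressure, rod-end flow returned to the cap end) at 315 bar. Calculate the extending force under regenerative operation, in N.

With equal pressure on both faces, forces on the annular region cancel; the net push is pressure × rod cross-section.
Rod cross-section A_rod = π/4 × (24.7 cm)² = 479.2 cm^2
F = P × A_rod

F ≈ 1.51e6 N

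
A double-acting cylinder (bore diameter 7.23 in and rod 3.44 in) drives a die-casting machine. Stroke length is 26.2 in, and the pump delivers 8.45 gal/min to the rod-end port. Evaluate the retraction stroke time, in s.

Rod-side annular area A_ann = π/4 × (7.23² − 3.44²) = 31.76 in^2
Swept volume V = A × L; t = V / Q = A·L / Q

t ≈ 25.6 s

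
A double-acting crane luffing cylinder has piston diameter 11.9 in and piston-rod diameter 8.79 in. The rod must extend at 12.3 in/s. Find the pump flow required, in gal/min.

Q ≈ 355 gal/min

Cap-side area A_cap = π/4 × (11.9 in)² = 111.2 in^2
Q = A × v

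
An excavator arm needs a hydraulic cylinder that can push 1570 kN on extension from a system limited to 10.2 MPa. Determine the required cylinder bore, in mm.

D ≈ 443 mm

Extension force acts on the full piston face: F = P × (π/4)D².
D = √(4F / (πP)) = √(4 × 1570 kN / (π × 10.2 MPa))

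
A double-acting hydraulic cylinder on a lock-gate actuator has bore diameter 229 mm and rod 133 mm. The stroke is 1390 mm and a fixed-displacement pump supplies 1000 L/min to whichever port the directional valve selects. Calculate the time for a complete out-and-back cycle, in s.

t ≈ 5.71 s

Cap-side area A_cap = π/4 × (229 mm)² = 41190 mm^2
Rod-side annular area A_ann = π/4 × (229² − 133²) = 27290 mm^2
t_ext = A_cap·L/Q = 3.435 s
t_ret = A_ann·L/Q = 2.276 s
t_cycle = t_ext + t_ret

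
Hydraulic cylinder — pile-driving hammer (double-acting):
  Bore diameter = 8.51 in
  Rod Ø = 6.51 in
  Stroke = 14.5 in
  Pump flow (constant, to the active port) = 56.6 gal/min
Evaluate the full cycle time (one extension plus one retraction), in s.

Cap-side area A_cap = π/4 × (8.51 in)² = 56.88 in^2
Rod-side annular area A_ann = π/4 × (8.51² − 6.51²) = 23.59 in^2
t_ext = A_cap·L/Q = 3.785 s
t_ret = A_ann·L/Q = 1.570 s
t_cycle = t_ext + t_ret

t ≈ 5.35 s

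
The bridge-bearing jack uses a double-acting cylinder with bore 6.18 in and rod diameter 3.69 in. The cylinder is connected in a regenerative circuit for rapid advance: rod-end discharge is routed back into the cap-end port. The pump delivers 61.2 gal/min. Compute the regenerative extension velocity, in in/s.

In regeneration the rod-end outflow joins the pump flow into the cap end, so the net volume the pump must supply per unit advance equals the rod cross-section area.
Rod cross-section A_rod = π/4 × (3.69 in)² = 10.69 in^2
v = Q_pump / A_rod

v ≈ 22.0 in/s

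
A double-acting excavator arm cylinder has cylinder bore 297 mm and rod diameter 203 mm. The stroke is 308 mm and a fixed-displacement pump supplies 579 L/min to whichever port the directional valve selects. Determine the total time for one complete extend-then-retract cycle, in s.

t ≈ 3.39 s

Cap-side area A_cap = π/4 × (297 mm)² = 69280 mm^2
Rod-side annular area A_ann = π/4 × (297² − 203²) = 36910 mm^2
t_ext = A_cap·L/Q = 2.211 s
t_ret = A_ann·L/Q = 1.178 s
t_cycle = t_ext + t_ret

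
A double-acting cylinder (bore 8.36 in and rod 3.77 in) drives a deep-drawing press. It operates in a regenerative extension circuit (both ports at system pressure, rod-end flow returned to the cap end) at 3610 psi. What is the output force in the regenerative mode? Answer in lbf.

F ≈ 40300 lbf

With equal pressure on both faces, forces on the annular region cancel; the net push is pressure × rod cross-section.
Rod cross-section A_rod = π/4 × (3.77 in)² = 11.16 in^2
F = P × A_rod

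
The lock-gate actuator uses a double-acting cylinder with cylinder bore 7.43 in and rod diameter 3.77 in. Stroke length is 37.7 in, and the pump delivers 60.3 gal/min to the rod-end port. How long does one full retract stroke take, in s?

t ≈ 5.23 s

Rod-side annular area A_ann = π/4 × (7.43² − 3.77²) = 32.20 in^2
Swept volume V = A × L; t = V / Q = A·L / Q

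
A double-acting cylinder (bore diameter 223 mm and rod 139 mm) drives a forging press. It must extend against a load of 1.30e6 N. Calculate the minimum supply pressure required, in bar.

P ≈ 333 bar

Cap-side area A_cap = π/4 × (223 mm)² = 39060 mm^2
P = F / A = 1.30e6 N / A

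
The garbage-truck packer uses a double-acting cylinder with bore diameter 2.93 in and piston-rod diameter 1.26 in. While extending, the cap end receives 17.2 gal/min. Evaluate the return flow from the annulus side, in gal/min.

Q_out ≈ 14.0 gal/min

Cap-side area A_cap = π/4 × (2.93 in)² = 6.743 in^2
Rod-side annular area A_ann = π/4 × (2.93² − 1.26²) = 5.496 in^2
Piston speed v = Q_in/A_cap; rod-end outflow Q_out = v × A_ann = Q_in × A_ann/A_cap.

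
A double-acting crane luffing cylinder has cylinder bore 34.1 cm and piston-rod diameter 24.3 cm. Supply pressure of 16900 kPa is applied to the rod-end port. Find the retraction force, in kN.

F ≈ 760 kN

Rod-side annular area A_ann = π/4 × (34.1² − 24.3²) = 449.5 cm^2
On retraction the pressure acts on the annular area (bore minus rod).
F = P × A_ann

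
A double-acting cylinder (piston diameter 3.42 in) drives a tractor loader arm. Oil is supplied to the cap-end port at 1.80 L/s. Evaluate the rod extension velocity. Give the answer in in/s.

Cap-side area A_cap = π/4 × (3.42 in)² = 9.186 in^2
v = Q / A

v ≈ 12.0 in/s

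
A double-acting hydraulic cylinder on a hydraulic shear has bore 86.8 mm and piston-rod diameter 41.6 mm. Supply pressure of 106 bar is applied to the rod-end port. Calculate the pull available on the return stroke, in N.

F ≈ 48300 N

Rod-side annular area A_ann = π/4 × (86.8² − 41.6²) = 4558 mm^2
On retraction the pressure acts on the annular area (bore minus rod).
F = P × A_ann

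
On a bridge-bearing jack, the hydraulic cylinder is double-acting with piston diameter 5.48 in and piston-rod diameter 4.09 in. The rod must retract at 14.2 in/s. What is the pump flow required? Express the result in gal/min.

Rod-side annular area A_ann = π/4 × (5.48² − 4.09²) = 10.45 in^2
Q = A × v

Q ≈ 38.5 gal/min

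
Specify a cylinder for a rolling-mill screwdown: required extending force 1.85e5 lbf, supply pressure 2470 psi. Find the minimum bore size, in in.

Extension force acts on the full piston face: F = P × (π/4)D².
D = √(4F / (πP)) = √(4 × 1.85e5 lbf / (π × 2470 psi))

D ≈ 9.77 in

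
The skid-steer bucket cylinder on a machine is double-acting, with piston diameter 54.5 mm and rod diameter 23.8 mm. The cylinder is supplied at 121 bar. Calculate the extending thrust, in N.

Cap-side area A_cap = π/4 × (54.5 mm)² = 2333 mm^2
F = P × A_cap = 121 bar × A_cap

F ≈ 28200 N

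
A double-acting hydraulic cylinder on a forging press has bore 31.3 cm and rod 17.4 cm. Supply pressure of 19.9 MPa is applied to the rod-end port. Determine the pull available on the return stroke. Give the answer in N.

F ≈ 1.06e6 N

Rod-side annular area A_ann = π/4 × (31.3² − 17.4²) = 531.7 cm^2
On retraction the pressure acts on the annular area (bore minus rod).
F = P × A_ann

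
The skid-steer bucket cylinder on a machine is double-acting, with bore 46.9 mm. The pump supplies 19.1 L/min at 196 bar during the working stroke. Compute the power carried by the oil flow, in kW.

W ≈ 6.24 kW

Hydraulic power = P × Q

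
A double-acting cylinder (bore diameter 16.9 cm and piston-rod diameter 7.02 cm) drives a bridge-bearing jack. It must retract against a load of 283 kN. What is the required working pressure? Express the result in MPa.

P ≈ 15.2 MPa

Rod-side annular area A_ann = π/4 × (16.9² − 7.02²) = 185.6 cm^2
Retraction: pressure acts on the annular area.
P = F / A = 283 kN / A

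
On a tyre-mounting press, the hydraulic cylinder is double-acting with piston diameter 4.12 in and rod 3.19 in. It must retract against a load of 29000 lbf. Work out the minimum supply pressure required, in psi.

P ≈ 5430 psi

Rod-side annular area A_ann = π/4 × (4.12² − 3.19²) = 5.339 in^2
Retraction: pressure acts on the annular area.
P = F / A = 29000 lbf / A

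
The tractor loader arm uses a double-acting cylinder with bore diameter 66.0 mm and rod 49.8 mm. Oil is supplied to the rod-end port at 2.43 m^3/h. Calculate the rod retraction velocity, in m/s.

Rod-side annular area A_ann = π/4 × (66.0² − 49.8²) = 1473 mm^2
Flow into the rod-end port fills the annular volume.
v = Q / A

v ≈ 0.458 m/s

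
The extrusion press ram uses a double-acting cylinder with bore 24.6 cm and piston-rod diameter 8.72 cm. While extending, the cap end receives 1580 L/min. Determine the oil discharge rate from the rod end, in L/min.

Cap-side area A_cap = π/4 × (24.6 cm)² = 475.3 cm^2
Rod-side annular area A_ann = π/4 × (24.6² − 8.72²) = 415.6 cm^2
Piston speed v = Q_in/A_cap; rod-end outflow Q_out = v × A_ann = Q_in × A_ann/A_cap.

Q_out ≈ 1380 L/min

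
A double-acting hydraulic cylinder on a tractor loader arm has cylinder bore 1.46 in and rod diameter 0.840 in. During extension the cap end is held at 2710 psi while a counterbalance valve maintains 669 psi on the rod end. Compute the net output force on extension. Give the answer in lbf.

Cap-side area A_cap = π/4 × (1.46 in)² = 1.674 in^2
Rod-side annular area A_ann = π/4 × (1.46² − 0.840²) = 1.120 in^2
Net thrust = P_cap·A_cap − P_rod·A_ann = 4537 lbf − 749.3 lbf

F ≈ 3790 lbf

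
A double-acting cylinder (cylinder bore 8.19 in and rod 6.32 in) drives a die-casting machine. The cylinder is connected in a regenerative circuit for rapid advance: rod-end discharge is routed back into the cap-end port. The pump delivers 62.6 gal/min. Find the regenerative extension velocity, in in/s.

In regeneration the rod-end outflow joins the pump flow into the cap end, so the net volume the pump must supply per unit advance equals the rod cross-section area.
Rod cross-section A_rod = π/4 × (6.32 in)² = 31.37 in^2
v = Q_pump / A_rod

v ≈ 7.68 in/s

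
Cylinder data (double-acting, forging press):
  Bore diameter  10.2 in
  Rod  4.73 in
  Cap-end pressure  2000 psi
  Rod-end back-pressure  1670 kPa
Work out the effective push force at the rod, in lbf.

F ≈ 1.48e5 lbf

Cap-side area A_cap = π/4 × (10.2 in)² = 81.71 in^2
Rod-side annular area A_ann = π/4 × (10.2² − 4.73²) = 64.14 in^2
Net thrust = P_cap·A_cap − P_rod·A_ann = 1.634e5 lbf − 15540 lbf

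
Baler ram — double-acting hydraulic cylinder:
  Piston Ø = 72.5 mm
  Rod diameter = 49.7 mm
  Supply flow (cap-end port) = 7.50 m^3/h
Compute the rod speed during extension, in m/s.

Cap-side area A_cap = π/4 × (72.5 mm)² = 4128 mm^2
v = Q / A

v ≈ 0.505 m/s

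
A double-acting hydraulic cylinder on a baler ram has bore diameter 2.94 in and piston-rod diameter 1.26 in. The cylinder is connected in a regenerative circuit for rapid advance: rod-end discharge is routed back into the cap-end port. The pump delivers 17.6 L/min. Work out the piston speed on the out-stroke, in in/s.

In regeneration the rod-end outflow joins the pump flow into the cap end, so the net volume the pump must supply per unit advance equals the rod cross-section area.
Rod cross-section A_rod = π/4 × (1.26 in)² = 1.247 in^2
v = Q_pump / A_rod

v ≈ 14.4 in/s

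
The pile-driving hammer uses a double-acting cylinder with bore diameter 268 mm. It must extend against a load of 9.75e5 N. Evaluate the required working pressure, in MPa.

Cap-side area A_cap = π/4 × (268 mm)² = 56410 mm^2
P = F / A = 9.75e5 N / A

P ≈ 17.3 MPa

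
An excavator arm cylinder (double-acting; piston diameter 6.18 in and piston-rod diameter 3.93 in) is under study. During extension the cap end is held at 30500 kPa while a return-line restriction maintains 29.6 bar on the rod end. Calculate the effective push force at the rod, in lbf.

Cap-side area A_cap = π/4 × (6.18 in)² = 30.00 in^2
Rod-side annular area A_ann = π/4 × (6.18² − 3.93²) = 17.87 in^2
Net thrust = P_cap·A_cap − P_rod·A_ann = 1.327e5 lbf − 7670 lbf

F ≈ 1.25e5 lbf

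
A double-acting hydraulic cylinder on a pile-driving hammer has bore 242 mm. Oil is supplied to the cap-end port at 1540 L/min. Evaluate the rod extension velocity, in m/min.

Cap-side area A_cap = π/4 × (242 mm)² = 46000 mm^2
v = Q / A

v ≈ 33.5 m/min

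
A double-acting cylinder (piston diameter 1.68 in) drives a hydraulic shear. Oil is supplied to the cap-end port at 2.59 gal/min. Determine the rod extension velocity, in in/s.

v ≈ 4.50 in/s

Cap-side area A_cap = π/4 × (1.68 in)² = 2.217 in^2
v = Q / A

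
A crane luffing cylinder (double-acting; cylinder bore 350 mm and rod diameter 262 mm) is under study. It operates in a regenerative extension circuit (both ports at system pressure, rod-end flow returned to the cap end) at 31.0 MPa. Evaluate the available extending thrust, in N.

F ≈ 1.67e6 N

With equal pressure on both faces, forces on the annular region cancel; the net push is pressure × rod cross-section.
Rod cross-section A_rod = π/4 × (262 mm)² = 53910 mm^2
F = P × A_rod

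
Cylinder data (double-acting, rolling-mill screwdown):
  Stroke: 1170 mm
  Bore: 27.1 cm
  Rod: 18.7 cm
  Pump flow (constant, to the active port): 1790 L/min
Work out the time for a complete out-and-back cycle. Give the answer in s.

Cap-side area A_cap = π/4 × (27.1 cm)² = 576.8 cm^2
Rod-side annular area A_ann = π/4 × (27.1² − 18.7²) = 302.2 cm^2
t_ext = A_cap·L/Q = 2.262 s
t_ret = A_ann·L/Q = 1.185 s
t_cycle = t_ext + t_ret

t ≈ 3.45 s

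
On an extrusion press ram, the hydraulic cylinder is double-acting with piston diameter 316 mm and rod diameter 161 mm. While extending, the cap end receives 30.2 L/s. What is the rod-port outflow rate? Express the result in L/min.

Q_out ≈ 1340 L/min

Cap-side area A_cap = π/4 × (316 mm)² = 78430 mm^2
Rod-side annular area A_ann = π/4 × (316² − 161²) = 58070 mm^2
Piston speed v = Q_in/A_cap; rod-end outflow Q_out = v × A_ann = Q_in × A_ann/A_cap.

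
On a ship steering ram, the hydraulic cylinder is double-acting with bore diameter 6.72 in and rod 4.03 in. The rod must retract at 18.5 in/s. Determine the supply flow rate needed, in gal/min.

Q ≈ 109 gal/min

Rod-side annular area A_ann = π/4 × (6.72² − 4.03²) = 22.71 in^2
Q = A × v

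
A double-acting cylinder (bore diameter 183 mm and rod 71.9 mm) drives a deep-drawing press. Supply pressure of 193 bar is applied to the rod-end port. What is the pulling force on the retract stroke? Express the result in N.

F ≈ 4.29e5 N

Rod-side annular area A_ann = π/4 × (183² − 71.9²) = 22240 mm^2
On retraction the pressure acts on the annular area (bore minus rod).
F = P × A_ann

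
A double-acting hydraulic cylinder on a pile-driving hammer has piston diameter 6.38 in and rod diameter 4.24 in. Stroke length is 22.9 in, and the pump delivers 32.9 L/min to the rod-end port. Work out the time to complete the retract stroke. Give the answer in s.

Rod-side annular area A_ann = π/4 × (6.38² − 4.24²) = 17.85 in^2
Swept volume V = A × L; t = V / Q = A·L / Q

t ≈ 12.2 s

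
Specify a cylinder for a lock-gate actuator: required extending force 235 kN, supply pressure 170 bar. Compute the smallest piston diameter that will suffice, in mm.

Extension force acts on the full piston face: F = P × (π/4)D².
D = √(4F / (πP)) = √(4 × 235 kN / (π × 170 bar))

D ≈ 133 mm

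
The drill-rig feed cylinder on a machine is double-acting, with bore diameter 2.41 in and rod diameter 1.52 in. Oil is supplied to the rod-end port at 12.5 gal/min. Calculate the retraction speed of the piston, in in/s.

Rod-side annular area A_ann = π/4 × (2.41² − 1.52²) = 2.747 in^2
Flow into the rod-end port fills the annular volume.
v = Q / A

v ≈ 17.5 in/s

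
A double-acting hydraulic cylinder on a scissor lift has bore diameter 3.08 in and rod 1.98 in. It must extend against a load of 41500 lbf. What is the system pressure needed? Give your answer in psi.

Cap-side area A_cap = π/4 × (3.08 in)² = 7.451 in^2
P = F / A = 41500 lbf / A

P ≈ 5570 psi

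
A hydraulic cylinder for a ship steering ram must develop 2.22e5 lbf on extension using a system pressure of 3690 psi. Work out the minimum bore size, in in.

Extension force acts on the full piston face: F = P × (π/4)D².
D = √(4F / (πP)) = √(4 × 2.22e5 lbf / (π × 3690 psi))

D ≈ 8.75 in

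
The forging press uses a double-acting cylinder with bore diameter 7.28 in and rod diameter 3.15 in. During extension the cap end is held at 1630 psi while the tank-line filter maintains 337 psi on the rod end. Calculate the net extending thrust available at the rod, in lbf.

F ≈ 56400 lbf

Cap-side area A_cap = π/4 × (7.28 in)² = 41.62 in^2
Rod-side annular area A_ann = π/4 × (7.28² − 3.15²) = 33.83 in^2
Net thrust = P_cap·A_cap − P_rod·A_ann = 67850 lbf − 11400 lbf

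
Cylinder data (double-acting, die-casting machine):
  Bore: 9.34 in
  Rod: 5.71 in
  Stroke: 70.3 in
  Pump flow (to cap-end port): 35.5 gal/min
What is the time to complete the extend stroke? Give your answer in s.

t ≈ 35.2 s

Cap-side area A_cap = π/4 × (9.34 in)² = 68.51 in^2
Swept volume V = A × L; t = V / Q = A·L / Q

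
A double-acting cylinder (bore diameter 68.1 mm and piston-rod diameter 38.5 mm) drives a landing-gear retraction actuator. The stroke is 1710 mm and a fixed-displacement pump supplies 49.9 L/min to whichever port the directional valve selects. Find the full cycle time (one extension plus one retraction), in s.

t ≈ 12.6 s

Cap-side area A_cap = π/4 × (68.1 mm)² = 3642 mm^2
Rod-side annular area A_ann = π/4 × (68.1² − 38.5²) = 2478 mm^2
t_ext = A_cap·L/Q = 7.489 s
t_ret = A_ann·L/Q = 5.095 s
t_cycle = t_ext + t_ret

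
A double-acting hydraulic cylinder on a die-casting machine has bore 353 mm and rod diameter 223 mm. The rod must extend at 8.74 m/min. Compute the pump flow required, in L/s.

Q ≈ 14.3 L/s

Cap-side area A_cap = π/4 × (353 mm)² = 97870 mm^2
Q = A × v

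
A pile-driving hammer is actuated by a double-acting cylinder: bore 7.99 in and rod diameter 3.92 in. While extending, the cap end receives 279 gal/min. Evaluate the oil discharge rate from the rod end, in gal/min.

Q_out ≈ 212 gal/min

Cap-side area A_cap = π/4 × (7.99 in)² = 50.14 in^2
Rod-side annular area A_ann = π/4 × (7.99² − 3.92²) = 38.07 in^2
Piston speed v = Q_in/A_cap; rod-end outflow Q_out = v × A_ann = Q_in × A_ann/A_cap.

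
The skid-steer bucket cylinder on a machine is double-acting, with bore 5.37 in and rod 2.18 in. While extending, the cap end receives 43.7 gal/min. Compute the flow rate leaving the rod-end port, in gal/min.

Q_out ≈ 36.5 gal/min

Cap-side area A_cap = π/4 × (5.37 in)² = 22.65 in^2
Rod-side annular area A_ann = π/4 × (5.37² − 2.18²) = 18.92 in^2
Piston speed v = Q_in/A_cap; rod-end outflow Q_out = v × A_ann = Q_in × A_ann/A_cap.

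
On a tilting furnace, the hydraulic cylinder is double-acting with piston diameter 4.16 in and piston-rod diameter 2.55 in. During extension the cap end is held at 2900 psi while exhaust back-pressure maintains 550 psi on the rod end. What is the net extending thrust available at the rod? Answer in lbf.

Cap-side area A_cap = π/4 × (4.16 in)² = 13.59 in^2
Rod-side annular area A_ann = π/4 × (4.16² − 2.55²) = 8.485 in^2
Net thrust = P_cap·A_cap − P_rod·A_ann = 39420 lbf − 4667 lbf

F ≈ 34700 lbf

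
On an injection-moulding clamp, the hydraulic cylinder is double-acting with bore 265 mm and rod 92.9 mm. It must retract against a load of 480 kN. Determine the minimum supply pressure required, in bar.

P ≈ 99.2 bar

Rod-side annular area A_ann = π/4 × (265² − 92.9²) = 48380 mm^2
Retraction: pressure acts on the annular area.
P = F / A = 480 kN / A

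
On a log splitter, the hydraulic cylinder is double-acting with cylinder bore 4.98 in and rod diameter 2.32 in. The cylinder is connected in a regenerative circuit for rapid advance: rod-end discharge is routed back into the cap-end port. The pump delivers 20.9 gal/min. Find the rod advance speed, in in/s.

In regeneration the rod-end outflow joins the pump flow into the cap end, so the net volume the pump must supply per unit advance equals the rod cross-section area.
Rod cross-section A_rod = π/4 × (2.32 in)² = 4.227 in^2
v = Q_pump / A_rod

v ≈ 19.0 in/s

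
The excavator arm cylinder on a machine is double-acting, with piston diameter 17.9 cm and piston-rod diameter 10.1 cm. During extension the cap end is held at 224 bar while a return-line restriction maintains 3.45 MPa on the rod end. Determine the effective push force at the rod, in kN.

Cap-side area A_cap = π/4 × (17.9 cm)² = 251.6 cm^2
Rod-side annular area A_ann = π/4 × (17.9² − 10.1²) = 171.5 cm^2
Net thrust = P_cap·A_cap − P_rod·A_ann = 563.7 kN − 59.18 kN

F ≈ 505 kN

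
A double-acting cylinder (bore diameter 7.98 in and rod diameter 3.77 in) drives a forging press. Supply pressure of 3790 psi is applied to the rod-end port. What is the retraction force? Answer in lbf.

F ≈ 1.47e5 lbf

Rod-side annular area A_ann = π/4 × (7.98² − 3.77²) = 38.85 in^2
On retraction the pressure acts on the annular area (bore minus rod).
F = P × A_ann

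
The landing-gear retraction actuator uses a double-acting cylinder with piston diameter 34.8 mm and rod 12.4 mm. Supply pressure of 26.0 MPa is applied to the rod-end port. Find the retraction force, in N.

F ≈ 21600 N

Rod-side annular area A_ann = π/4 × (34.8² − 12.4²) = 830.4 mm^2
On retraction the pressure acts on the annular area (bore minus rod).
F = P × A_ann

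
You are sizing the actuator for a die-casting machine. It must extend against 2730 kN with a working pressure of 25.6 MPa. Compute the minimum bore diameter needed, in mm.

Extension force acts on the full piston face: F = P × (π/4)D².
D = √(4F / (πP)) = √(4 × 2730 kN / (π × 25.6 MPa))

D ≈ 368 mm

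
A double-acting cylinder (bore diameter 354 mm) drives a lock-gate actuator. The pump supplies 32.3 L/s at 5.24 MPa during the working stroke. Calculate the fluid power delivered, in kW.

Hydraulic power = P × Q

W ≈ 169 kW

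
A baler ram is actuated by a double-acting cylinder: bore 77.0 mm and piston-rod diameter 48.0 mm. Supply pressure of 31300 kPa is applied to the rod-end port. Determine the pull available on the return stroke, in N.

Rod-side annular area A_ann = π/4 × (77.0² − 48.0²) = 2847 mm^2
On retraction the pressure acts on the annular area (bore minus rod).
F = P × A_ann

F ≈ 89100 N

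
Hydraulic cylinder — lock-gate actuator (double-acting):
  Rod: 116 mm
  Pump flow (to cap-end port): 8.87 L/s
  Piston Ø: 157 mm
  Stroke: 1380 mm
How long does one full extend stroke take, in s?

t ≈ 3.01 s

Cap-side area A_cap = π/4 × (157 mm)² = 19360 mm^2
Swept volume V = A × L; t = V / Q = A·L / Q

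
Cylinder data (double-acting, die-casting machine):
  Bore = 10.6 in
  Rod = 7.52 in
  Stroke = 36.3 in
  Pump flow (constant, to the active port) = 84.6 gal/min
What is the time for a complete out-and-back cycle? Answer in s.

Cap-side area A_cap = π/4 × (10.6 in)² = 88.25 in^2
Rod-side annular area A_ann = π/4 × (10.6² − 7.52²) = 43.83 in^2
t_ext = A_cap·L/Q = 9.835 s
t_ret = A_ann·L/Q = 4.885 s
t_cycle = t_ext + t_ret

t ≈ 14.7 s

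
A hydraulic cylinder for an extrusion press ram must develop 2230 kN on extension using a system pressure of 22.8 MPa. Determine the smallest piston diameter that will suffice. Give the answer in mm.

D ≈ 353 mm

Extension force acts on the full piston face: F = P × (π/4)D².
D = √(4F / (πP)) = √(4 × 2230 kN / (π × 22.8 MPa))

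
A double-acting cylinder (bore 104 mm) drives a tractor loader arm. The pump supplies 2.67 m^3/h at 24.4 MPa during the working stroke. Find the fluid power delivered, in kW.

Hydraulic power = P × Q

W ≈ 18.1 kW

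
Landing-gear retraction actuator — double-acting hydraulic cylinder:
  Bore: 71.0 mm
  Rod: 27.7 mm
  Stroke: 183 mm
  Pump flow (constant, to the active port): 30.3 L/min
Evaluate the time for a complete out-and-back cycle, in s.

Cap-side area A_cap = π/4 × (71.0 mm)² = 3959 mm^2
Rod-side annular area A_ann = π/4 × (71.0² − 27.7²) = 3357 mm^2
t_ext = A_cap·L/Q = 1.435 s
t_ret = A_ann·L/Q = 1.216 s
t_cycle = t_ext + t_ret

t ≈ 2.65 s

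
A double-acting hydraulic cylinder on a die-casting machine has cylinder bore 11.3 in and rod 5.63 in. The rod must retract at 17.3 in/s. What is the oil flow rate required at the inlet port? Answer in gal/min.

Q ≈ 339 gal/min

Rod-side annular area A_ann = π/4 × (11.3² − 5.63²) = 75.39 in^2
Q = A × v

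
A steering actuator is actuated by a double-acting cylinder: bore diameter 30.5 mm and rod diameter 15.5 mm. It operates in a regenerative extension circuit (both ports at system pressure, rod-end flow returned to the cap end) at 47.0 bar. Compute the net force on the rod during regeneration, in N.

F ≈ 887 N

With equal pressure on both faces, forces on the annular region cancel; the net push is pressure × rod cross-section.
Rod cross-section A_rod = π/4 × (15.5 mm)² = 188.7 mm^2
F = P × A_rod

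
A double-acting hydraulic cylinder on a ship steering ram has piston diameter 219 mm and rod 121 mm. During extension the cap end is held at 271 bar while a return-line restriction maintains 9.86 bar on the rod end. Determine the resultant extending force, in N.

Cap-side area A_cap = π/4 × (219 mm)² = 37670 mm^2
Rod-side annular area A_ann = π/4 × (219² − 121²) = 26170 mm^2
Net thrust = P_cap·A_cap − P_rod·A_ann = 1.021e6 N − 25800 N

F ≈ 9.95e5 N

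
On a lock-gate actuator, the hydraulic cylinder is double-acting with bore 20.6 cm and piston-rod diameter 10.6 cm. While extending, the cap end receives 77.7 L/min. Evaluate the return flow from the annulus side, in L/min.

Cap-side area A_cap = π/4 × (20.6 cm)² = 333.3 cm^2
Rod-side annular area A_ann = π/4 × (20.6² − 10.6²) = 245.0 cm^2
Piston speed v = Q_in/A_cap; rod-end outflow Q_out = v × A_ann = Q_in × A_ann/A_cap.

Q_out ≈ 57.1 L/min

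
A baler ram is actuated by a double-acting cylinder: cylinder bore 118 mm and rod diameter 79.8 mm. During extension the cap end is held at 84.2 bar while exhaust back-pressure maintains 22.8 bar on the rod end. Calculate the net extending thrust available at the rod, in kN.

F ≈ 78.5 kN

Cap-side area A_cap = π/4 × (118 mm)² = 10940 mm^2
Rod-side annular area A_ann = π/4 × (118² − 79.8²) = 5934 mm^2
Net thrust = P_cap·A_cap − P_rod·A_ann = 92.08 kN − 13.53 kN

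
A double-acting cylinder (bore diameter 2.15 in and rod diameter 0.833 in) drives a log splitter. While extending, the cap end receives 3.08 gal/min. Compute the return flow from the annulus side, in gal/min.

Cap-side area A_cap = π/4 × (2.15 in)² = 3.631 in^2
Rod-side annular area A_ann = π/4 × (2.15² − 0.833²) = 3.086 in^2
Piston speed v = Q_in/A_cap; rod-end outflow Q_out = v × A_ann = Q_in × A_ann/A_cap.

Q_out ≈ 2.62 gal/min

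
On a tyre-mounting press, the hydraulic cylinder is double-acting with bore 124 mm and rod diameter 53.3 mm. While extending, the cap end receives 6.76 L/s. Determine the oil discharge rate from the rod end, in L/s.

Cap-side area A_cap = π/4 × (124 mm)² = 12080 mm^2
Rod-side annular area A_ann = π/4 × (124² − 53.3²) = 9845 mm^2
Piston speed v = Q_in/A_cap; rod-end outflow Q_out = v × A_ann = Q_in × A_ann/A_cap.

Q_out ≈ 5.51 L/s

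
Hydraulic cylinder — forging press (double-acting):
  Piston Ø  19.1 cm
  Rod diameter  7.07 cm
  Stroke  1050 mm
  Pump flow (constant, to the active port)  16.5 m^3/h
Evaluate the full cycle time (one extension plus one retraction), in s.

Cap-side area A_cap = π/4 × (19.1 cm)² = 286.5 cm^2
Rod-side annular area A_ann = π/4 × (19.1² − 7.07²) = 247.3 cm^2
t_ext = A_cap·L/Q = 6.564 s
t_ret = A_ann·L/Q = 5.665 s
t_cycle = t_ext + t_ret

t ≈ 12.2 s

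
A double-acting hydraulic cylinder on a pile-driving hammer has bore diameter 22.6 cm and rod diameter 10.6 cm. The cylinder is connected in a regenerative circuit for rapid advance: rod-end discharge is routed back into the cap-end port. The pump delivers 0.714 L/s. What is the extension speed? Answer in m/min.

v ≈ 4.85 m/min

In regeneration the rod-end outflow joins the pump flow into the cap end, so the net volume the pump must supply per unit advance equals the rod cross-section area.
Rod cross-section A_rod = π/4 × (10.6 cm)² = 88.25 cm^2
v = Q_pump / A_rod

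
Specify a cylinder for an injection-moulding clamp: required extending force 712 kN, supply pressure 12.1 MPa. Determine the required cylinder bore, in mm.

D ≈ 274 mm

Extension force acts on the full piston face: F = P × (π/4)D².
D = √(4F / (πP)) = √(4 × 712 kN / (π × 12.1 MPa))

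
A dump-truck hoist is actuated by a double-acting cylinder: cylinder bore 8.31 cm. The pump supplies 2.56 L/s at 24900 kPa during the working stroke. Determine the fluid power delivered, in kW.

W ≈ 63.7 kW

Hydraulic power = P × Q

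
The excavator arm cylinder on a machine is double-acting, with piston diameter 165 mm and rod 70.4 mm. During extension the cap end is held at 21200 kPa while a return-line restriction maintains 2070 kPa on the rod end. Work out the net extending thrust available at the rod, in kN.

Cap-side area A_cap = π/4 × (165 mm)² = 21380 mm^2
Rod-side annular area A_ann = π/4 × (165² − 70.4²) = 17490 mm^2
Net thrust = P_cap·A_cap − P_rod·A_ann = 453.3 kN − 36.20 kN

F ≈ 417 kN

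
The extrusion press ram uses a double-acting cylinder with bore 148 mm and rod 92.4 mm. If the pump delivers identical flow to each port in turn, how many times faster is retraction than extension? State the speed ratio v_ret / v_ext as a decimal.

v_ret/v_ext ≈ 1.64

Cap-side area A_cap = π/4 × (148 mm)² = 17200 mm^2
Rod-side annular area A_ann = π/4 × (148² − 92.4²) = 10500 mm^2
For equal Q, v ∝ 1/A, so v_ret/v_ext = A_cap/A_ann.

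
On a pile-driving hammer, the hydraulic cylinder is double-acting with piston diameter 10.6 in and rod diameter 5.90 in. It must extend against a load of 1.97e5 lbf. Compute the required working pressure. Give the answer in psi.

Cap-side area A_cap = π/4 × (10.6 in)² = 88.25 in^2
P = F / A = 1.97e5 lbf / A

P ≈ 2230 psi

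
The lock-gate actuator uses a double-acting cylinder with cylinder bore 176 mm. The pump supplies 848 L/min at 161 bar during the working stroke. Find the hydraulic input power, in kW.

Hydraulic power = P × Q

W ≈ 228 kW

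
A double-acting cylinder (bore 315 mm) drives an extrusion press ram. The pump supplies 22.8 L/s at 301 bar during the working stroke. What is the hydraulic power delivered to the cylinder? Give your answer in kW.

W ≈ 686 kW

Hydraulic power = P × Q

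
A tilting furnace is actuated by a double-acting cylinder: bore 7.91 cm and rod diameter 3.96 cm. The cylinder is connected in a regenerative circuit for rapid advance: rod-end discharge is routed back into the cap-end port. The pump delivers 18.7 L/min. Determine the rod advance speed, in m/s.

In regeneration the rod-end outflow joins the pump flow into the cap end, so the net volume the pump must supply per unit advance equals the rod cross-section area.
Rod cross-section A_rod = π/4 × (3.96 cm)² = 12.32 cm^2
v = Q_pump / A_rod

v ≈ 0.253 m/s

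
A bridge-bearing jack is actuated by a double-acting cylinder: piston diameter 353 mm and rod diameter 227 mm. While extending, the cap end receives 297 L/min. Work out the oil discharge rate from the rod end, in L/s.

Q_out ≈ 2.90 L/s

Cap-side area A_cap = π/4 × (353 mm)² = 97870 mm^2
Rod-side annular area A_ann = π/4 × (353² − 227²) = 57400 mm^2
Piston speed v = Q_in/A_cap; rod-end outflow Q_out = v × A_ann = Q_in × A_ann/A_cap.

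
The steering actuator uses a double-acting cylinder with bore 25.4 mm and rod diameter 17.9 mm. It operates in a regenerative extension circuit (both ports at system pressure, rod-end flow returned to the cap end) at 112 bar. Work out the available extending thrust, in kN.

With equal pressure on both faces, forces on the annular region cancel; the net push is pressure × rod cross-section.
Rod cross-section A_rod = π/4 × (17.9 mm)² = 251.6 mm^2
F = P × A_rod

F ≈ 2.82 kN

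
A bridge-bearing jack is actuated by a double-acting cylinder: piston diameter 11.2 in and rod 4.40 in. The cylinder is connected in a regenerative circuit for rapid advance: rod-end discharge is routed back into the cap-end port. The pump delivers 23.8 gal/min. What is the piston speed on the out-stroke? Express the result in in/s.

In regeneration the rod-end outflow joins the pump flow into the cap end, so the net volume the pump must supply per unit advance equals the rod cross-section area.
Rod cross-section A_rod = π/4 × (4.40 in)² = 15.21 in^2
v = Q_pump / A_rod

v ≈ 6.03 in/s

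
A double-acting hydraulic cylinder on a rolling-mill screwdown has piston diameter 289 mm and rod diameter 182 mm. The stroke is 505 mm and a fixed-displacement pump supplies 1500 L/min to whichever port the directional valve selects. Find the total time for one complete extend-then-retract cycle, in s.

t ≈ 2.12 s

Cap-side area A_cap = π/4 × (289 mm)² = 65600 mm^2
Rod-side annular area A_ann = π/4 × (289² − 182²) = 39580 mm^2
t_ext = A_cap·L/Q = 1.325 s
t_ret = A_ann·L/Q = 0.7996 s
t_cycle = t_ext + t_ret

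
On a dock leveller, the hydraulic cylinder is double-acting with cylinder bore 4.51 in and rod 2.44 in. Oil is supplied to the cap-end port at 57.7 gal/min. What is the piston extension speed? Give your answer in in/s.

v ≈ 13.9 in/s

Cap-side area A_cap = π/4 × (4.51 in)² = 15.98 in^2
v = Q / A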